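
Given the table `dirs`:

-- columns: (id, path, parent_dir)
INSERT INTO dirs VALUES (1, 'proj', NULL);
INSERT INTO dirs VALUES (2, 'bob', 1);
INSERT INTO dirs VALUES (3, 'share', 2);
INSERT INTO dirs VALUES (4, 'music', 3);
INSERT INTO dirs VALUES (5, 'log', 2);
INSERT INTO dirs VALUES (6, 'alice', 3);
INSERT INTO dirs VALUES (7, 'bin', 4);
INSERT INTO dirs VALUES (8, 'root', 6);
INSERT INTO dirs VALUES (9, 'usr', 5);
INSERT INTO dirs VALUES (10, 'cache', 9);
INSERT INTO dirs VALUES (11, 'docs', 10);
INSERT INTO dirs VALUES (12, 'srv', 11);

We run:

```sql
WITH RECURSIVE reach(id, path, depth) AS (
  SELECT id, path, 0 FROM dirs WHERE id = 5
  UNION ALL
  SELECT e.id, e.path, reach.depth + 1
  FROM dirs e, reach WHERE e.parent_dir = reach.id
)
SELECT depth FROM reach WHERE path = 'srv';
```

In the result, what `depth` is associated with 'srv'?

Base: id=5 (log) at depth 0.
Iteration 1: rows with parent_dir in {5} -> usr (id 9, depth 1).
Iteration 2: rows with parent_dir in {9} -> cache (id 10, depth 2).
Iteration 3: rows with parent_dir in {10} -> docs (id 11, depth 3).
Iteration 4: rows with parent_dir in {11} -> srv (id 12, depth 4).
Iteration 5: no rows with parent_dir in {12}; recursion stops.

4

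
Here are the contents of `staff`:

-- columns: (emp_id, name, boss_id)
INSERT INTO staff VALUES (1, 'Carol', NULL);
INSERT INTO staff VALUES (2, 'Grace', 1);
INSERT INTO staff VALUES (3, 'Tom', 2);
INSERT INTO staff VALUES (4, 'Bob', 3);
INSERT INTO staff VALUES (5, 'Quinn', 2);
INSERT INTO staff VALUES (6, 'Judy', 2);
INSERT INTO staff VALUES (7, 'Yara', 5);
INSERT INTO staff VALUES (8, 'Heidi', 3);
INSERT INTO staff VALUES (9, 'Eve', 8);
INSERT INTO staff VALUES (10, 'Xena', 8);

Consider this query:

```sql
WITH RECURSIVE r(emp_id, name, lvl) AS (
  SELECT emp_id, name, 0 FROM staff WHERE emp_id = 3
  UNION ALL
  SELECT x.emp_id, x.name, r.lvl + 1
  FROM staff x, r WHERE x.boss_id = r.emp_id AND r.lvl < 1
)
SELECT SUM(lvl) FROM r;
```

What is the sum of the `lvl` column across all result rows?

Base: emp_id=3 (Tom) at lvl 0.
Iteration 1: rows with boss_id in {3} -> Bob (id 4, lvl 1), Heidi (id 8, lvl 1).
Iteration 2: lvl < 1 fails for all current rows; recursion stops.
SUM(lvl) = 0 + 1 + 1 = 2.

2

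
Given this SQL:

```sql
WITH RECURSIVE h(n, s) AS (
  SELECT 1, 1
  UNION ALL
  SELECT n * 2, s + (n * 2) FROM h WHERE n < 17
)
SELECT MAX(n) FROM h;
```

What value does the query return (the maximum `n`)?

32

Base: n=1, s=1.
Iteration 1: 1 < 17 holds -> n = 1 * 2 = 2, s = 1 + 2 = 3.
Iteration 2: 2 < 17 holds -> n = 2 * 2 = 4, s = 3 + 4 = 7.
Iteration 3: 4 < 17 holds -> n = 4 * 2 = 8, s = 7 + 8 = 15.
Iteration 4: 8 < 17 holds -> n = 8 * 2 = 16, s = 15 + 16 = 31.
Iteration 5: 16 < 17 holds -> n = 16 * 2 = 32, s = 31 + 32 = 63.
Iteration 6: 32 < 17 fails; recursion stops.
n values: 1, 2, 4, 8, 16, 32; the maximum is 32.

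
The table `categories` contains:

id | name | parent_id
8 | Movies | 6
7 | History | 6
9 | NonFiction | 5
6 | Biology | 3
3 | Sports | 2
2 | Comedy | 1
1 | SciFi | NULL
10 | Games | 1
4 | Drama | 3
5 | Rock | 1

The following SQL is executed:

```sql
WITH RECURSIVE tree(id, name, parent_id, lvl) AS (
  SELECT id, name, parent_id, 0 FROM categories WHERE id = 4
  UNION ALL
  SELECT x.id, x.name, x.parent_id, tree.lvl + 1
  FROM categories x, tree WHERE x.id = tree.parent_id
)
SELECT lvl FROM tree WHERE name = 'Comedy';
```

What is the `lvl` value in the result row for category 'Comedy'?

2

Base: id=4 (Drama), parent_id=3, lvl 0.
Iteration 1: join on id=3 -> Sports (id 3, parent_id=2, lvl 1).
Iteration 2: join on id=2 -> Comedy (id 2, parent_id=1, lvl 2).
Iteration 3: join on id=1 -> SciFi (id 1, parent_id=NULL, lvl 3).
Iteration 4: parent_id is NULL; no match; recursion stops.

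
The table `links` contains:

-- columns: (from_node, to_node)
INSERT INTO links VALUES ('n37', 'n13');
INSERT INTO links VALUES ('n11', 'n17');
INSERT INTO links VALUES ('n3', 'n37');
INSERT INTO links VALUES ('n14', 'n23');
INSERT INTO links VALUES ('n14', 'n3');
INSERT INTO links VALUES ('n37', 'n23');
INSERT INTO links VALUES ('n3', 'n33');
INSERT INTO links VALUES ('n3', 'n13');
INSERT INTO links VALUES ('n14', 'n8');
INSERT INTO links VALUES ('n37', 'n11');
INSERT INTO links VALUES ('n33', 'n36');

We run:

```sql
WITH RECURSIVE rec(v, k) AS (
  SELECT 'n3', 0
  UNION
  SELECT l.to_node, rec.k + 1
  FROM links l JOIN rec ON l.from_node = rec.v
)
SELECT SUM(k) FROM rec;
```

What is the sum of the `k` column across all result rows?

14

Base: (n3, k=0).
Iteration 1: edges from {n3} -> (n13, k=1), (n33, k=1), (n37, k=1).
Iteration 2: edges from {n13,n33,n37} -> (n11, k=2), (n13, k=2), (n23, k=2), (n36, k=2).
Iteration 3: edges from {n11,n13,n23,n36} -> (n17, k=3).
Iteration 4: no outgoing edges from {n17}; recursion stops.
SUM(k) = 0 + 1 + 1 + 1 + 2 + 2 + 2 + 2 + 3 = 14.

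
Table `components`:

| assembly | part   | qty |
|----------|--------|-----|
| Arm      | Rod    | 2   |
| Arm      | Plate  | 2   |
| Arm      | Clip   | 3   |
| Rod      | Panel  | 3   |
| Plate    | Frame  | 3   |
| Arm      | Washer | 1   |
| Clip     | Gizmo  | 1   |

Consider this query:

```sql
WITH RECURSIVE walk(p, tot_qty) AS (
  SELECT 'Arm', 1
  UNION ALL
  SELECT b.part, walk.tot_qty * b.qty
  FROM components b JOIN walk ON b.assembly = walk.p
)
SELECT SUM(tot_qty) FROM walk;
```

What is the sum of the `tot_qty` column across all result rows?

24

Base: (Arm, tot_qty=1).
Iteration 1: components of {Arm} -> Clip = 1*3 = 3, Plate = 1*2 = 2, Rod = 1*2 = 2, Washer = 1*1 = 1.
Iteration 2: components of {Clip,Plate,Rod,Washer} -> Frame = 2*3 = 6, Gizmo = 3*1 = 3, Panel = 2*3 = 6.
Iteration 3: no further components; recursion stops.
SUM(tot_qty) = 1 + 2 + 2 + 3 + 1 + 6 + 6 + 3 = 24.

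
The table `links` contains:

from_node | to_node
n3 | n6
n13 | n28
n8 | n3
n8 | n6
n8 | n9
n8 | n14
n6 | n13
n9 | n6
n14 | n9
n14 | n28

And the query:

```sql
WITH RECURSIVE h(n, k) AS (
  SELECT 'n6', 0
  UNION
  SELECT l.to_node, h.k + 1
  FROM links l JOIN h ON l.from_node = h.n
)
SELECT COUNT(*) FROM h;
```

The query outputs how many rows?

3

Base: (n6, k=0).
Iteration 1: edges from {n6} -> (n13, k=1).
Iteration 2: edges from {n13} -> (n28, k=2).
Iteration 3: no outgoing edges from {n28}; recursion stops.
Total rows emitted: 3.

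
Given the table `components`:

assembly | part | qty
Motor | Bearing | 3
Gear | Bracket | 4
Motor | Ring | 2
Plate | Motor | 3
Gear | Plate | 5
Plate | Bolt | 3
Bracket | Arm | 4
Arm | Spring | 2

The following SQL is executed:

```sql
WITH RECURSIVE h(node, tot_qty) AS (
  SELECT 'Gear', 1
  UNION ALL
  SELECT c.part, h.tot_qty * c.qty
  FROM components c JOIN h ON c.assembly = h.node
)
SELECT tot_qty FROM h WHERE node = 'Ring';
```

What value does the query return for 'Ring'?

30

Base: (Gear, tot_qty=1).
Iteration 1: components of {Gear} -> Bracket = 1*4 = 4, Plate = 1*5 = 5.
Iteration 2: components of {Bracket,Plate} -> Arm = 4*4 = 16, Bolt = 5*3 = 15, Motor = 5*3 = 15.
Iteration 3: components of {Arm,Bolt,Motor} -> Bearing = 15*3 = 45, Ring = 15*2 = 30, Spring = 16*2 = 32.
Iteration 4: no further components; recursion stops.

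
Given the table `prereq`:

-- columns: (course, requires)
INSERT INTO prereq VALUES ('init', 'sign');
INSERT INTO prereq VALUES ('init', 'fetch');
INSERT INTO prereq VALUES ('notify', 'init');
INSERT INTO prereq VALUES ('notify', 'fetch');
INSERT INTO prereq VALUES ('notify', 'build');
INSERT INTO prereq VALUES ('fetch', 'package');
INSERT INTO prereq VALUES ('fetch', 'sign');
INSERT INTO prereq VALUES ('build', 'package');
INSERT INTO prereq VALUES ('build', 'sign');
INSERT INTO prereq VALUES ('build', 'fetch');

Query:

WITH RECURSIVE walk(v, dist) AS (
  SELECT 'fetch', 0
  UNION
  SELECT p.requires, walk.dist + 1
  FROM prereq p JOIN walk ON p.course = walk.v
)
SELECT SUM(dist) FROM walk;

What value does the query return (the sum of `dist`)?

Base: (fetch, dist=0).
Iteration 1: edges from {fetch} -> (package, dist=1), (sign, dist=1).
Iteration 2: no outgoing edges from {package,sign}; recursion stops.
SUM(dist) = 0 + 1 + 1 = 2.

2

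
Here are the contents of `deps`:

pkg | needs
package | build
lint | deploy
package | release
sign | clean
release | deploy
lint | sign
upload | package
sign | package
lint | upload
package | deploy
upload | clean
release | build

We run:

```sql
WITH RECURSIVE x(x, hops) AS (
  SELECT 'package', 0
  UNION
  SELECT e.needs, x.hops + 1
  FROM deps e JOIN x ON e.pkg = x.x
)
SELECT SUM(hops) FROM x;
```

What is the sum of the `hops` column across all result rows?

Base: (package, hops=0).
Iteration 1: edges from {package} -> (build, hops=1), (deploy, hops=1), (release, hops=1).
Iteration 2: edges from {build,deploy,release} -> (build, hops=2), (deploy, hops=2).
Iteration 3: no outgoing edges from {build,deploy}; recursion stops.
SUM(hops) = 0 + 1 + 1 + 1 + 2 + 2 = 7.

7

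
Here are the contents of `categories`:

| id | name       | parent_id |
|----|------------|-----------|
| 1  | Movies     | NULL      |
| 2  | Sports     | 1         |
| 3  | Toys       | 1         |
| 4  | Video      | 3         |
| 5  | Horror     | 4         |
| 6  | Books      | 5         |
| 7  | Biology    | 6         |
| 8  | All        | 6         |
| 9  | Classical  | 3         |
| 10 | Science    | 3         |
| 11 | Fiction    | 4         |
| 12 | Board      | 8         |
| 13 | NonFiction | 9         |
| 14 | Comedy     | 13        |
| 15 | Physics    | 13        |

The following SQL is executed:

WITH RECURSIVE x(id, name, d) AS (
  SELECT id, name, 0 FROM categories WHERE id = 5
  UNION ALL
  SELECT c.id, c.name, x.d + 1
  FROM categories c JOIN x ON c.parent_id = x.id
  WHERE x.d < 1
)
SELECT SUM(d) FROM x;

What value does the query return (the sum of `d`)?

1

Base: id=5 (Horror) at d 0.
Iteration 1: rows with parent_id in {5} -> Books (id 6, d 1).
Iteration 2: d < 1 fails for all current rows; recursion stops.
SUM(d) = 0 + 1 = 1.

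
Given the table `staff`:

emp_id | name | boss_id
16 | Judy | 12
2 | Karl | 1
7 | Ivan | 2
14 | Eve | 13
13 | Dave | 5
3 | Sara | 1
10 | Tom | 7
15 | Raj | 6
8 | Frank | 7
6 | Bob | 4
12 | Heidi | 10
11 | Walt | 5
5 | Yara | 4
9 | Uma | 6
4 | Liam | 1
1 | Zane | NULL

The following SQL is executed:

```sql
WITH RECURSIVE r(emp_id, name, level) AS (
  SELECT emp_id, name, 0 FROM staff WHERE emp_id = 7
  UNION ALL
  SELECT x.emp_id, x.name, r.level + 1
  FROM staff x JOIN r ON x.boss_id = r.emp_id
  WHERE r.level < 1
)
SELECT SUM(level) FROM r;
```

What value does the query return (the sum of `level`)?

Base: emp_id=7 (Ivan) at level 0.
Iteration 1: rows with boss_id in {7} -> Frank (id 8, level 1), Tom (id 10, level 1).
Iteration 2: level < 1 fails for all current rows; recursion stops.
SUM(level) = 0 + 1 + 1 = 2.

2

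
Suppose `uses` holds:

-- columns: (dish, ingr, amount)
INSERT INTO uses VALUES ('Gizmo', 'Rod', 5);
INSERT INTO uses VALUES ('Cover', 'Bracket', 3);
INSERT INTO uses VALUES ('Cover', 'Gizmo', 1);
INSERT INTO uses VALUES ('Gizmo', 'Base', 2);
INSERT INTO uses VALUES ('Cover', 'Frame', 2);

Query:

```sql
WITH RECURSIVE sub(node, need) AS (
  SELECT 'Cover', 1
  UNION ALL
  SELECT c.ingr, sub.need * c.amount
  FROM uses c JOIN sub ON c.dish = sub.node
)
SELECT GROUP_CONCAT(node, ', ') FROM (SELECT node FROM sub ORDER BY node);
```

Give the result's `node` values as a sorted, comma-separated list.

Base: (Cover, need=1).
Iteration 1: components of {Cover} -> Bracket = 1*3 = 3, Frame = 1*2 = 2, Gizmo = 1*1 = 1.
Iteration 2: components of {Bracket,Frame,Gizmo} -> Base = 1*2 = 2, Rod = 1*5 = 5.
Iteration 3: no further components; recursion stops.

Base, Bracket, Cover, Frame, Gizmo, Rod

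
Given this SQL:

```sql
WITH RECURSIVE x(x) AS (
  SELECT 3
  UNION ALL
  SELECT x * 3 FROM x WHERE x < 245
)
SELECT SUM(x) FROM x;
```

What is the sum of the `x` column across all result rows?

Base: x=3.
Iteration 1: 3 < 245 holds -> x = 3 * 3 = 9.
Iteration 2: 9 < 245 holds -> x = 9 * 3 = 27.
Iteration 3: 27 < 245 holds -> x = 27 * 3 = 81.
Iteration 4: 81 < 245 holds -> x = 81 * 3 = 243.
Iteration 5: 243 < 245 holds -> x = 243 * 3 = 729.
Iteration 6: 729 < 245 fails; recursion stops.
SUM(x) = 3 + 9 + 27 + 81 + 243 + 729 = 1092.

1092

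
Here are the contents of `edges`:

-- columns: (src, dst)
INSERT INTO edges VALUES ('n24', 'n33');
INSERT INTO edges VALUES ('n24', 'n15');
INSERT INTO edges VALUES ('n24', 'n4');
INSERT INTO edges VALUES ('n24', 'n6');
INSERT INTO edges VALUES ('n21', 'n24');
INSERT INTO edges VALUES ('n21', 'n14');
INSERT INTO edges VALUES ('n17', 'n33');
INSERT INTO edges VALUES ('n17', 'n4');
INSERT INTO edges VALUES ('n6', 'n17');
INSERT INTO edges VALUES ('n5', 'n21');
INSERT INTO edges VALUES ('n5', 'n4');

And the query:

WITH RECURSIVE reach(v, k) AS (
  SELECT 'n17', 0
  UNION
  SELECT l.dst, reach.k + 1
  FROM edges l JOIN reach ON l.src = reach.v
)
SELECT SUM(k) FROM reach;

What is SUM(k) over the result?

Base: (n17, k=0).
Iteration 1: edges from {n17} -> (n33, k=1), (n4, k=1).
Iteration 2: no outgoing edges from {n33,n4}; recursion stops.
SUM(k) = 0 + 1 + 1 = 2.

2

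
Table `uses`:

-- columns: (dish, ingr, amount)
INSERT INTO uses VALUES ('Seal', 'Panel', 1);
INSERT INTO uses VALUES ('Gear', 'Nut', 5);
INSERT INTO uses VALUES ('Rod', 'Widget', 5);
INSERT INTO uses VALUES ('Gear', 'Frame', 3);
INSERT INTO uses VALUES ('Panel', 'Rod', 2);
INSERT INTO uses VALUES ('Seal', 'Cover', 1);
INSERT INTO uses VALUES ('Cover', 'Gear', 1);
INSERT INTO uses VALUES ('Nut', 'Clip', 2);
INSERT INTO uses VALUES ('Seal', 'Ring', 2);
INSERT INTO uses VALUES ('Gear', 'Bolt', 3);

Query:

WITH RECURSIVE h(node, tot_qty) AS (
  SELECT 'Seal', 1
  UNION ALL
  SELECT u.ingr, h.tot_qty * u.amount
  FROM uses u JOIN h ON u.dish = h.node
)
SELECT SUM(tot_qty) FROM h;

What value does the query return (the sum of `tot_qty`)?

39

Base: (Seal, tot_qty=1).
Iteration 1: components of {Seal} -> Cover = 1*1 = 1, Panel = 1*1 = 1, Ring = 1*2 = 2.
Iteration 2: components of {Cover,Panel,Ring} -> Gear = 1*1 = 1, Rod = 1*2 = 2.
Iteration 3: components of {Gear,Rod} -> Bolt = 1*3 = 3, Frame = 1*3 = 3, Nut = 1*5 = 5, Widget = 2*5 = 10.
Iteration 4: components of {Bolt,Frame,Nut,Widget} -> Clip = 5*2 = 10.
Iteration 5: no further components; recursion stops.
SUM(tot_qty) = 1 + 1 + 1 + 2 + 1 + 2 + 3 + 3 + 5 + 10 + 10 = 39.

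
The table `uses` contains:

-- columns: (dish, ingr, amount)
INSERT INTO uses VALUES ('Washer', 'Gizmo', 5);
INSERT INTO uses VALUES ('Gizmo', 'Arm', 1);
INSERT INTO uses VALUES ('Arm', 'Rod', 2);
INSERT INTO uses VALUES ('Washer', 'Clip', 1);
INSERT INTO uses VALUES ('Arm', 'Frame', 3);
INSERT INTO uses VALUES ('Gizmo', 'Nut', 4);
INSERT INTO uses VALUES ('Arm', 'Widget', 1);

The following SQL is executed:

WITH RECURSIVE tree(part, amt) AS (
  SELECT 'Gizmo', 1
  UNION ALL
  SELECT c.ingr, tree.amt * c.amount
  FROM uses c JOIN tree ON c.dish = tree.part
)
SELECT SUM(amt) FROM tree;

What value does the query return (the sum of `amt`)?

Base: (Gizmo, amt=1).
Iteration 1: components of {Gizmo} -> Arm = 1*1 = 1, Nut = 1*4 = 4.
Iteration 2: components of {Arm,Nut} -> Frame = 1*3 = 3, Rod = 1*2 = 2, Widget = 1*1 = 1.
Iteration 3: no further components; recursion stops.
SUM(amt) = 1 + 1 + 4 + 2 + 3 + 1 = 12.

12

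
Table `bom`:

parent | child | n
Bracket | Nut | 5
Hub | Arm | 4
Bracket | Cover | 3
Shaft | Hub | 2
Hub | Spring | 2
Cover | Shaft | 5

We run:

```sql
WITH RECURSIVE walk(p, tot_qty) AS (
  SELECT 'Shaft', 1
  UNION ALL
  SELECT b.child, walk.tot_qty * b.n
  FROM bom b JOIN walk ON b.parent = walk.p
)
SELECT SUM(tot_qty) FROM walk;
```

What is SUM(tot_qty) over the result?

15

Base: (Shaft, tot_qty=1).
Iteration 1: components of {Shaft} -> Hub = 1*2 = 2.
Iteration 2: components of {Hub} -> Arm = 2*4 = 8, Spring = 2*2 = 4.
Iteration 3: no further components; recursion stops.
SUM(tot_qty) = 1 + 2 + 4 + 8 = 15.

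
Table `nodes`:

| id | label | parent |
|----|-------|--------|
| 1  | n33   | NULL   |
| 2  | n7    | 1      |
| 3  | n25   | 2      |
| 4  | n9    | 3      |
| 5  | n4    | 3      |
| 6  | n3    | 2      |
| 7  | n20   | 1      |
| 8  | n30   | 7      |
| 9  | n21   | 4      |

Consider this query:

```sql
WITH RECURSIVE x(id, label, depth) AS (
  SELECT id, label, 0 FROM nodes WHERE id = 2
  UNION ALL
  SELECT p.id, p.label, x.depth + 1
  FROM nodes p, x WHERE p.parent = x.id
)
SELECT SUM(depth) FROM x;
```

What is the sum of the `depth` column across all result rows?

Base: id=2 (n7) at depth 0.
Iteration 1: rows with parent in {2} -> n25 (id 3, depth 1), n3 (id 6, depth 1).
Iteration 2: rows with parent in {3,6} -> n9 (id 4, depth 2), n4 (id 5, depth 2).
Iteration 3: rows with parent in {4,5} -> n21 (id 9, depth 3).
Iteration 4: no rows with parent in {9}; recursion stops.
SUM(depth) = 0 + 1 + 1 + 2 + 2 + 3 = 9.

9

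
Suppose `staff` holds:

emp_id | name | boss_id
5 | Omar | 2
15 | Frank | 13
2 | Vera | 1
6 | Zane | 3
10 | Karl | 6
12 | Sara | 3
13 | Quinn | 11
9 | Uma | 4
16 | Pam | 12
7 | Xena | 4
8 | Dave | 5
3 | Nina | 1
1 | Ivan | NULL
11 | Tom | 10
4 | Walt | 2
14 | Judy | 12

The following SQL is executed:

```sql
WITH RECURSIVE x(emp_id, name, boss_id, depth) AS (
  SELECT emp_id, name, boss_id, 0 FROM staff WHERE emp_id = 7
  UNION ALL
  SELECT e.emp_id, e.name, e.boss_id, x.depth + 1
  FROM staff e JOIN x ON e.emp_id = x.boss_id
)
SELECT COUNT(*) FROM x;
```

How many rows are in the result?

Base: emp_id=7 (Xena), boss_id=4, depth 0.
Iteration 1: join on emp_id=4 -> Walt (id 4, boss_id=2, depth 1).
Iteration 2: join on emp_id=2 -> Vera (id 2, boss_id=1, depth 2).
Iteration 3: join on emp_id=1 -> Ivan (id 1, boss_id=NULL, depth 3).
Iteration 4: boss_id is NULL; no match; recursion stops.
Total rows emitted: 4.

4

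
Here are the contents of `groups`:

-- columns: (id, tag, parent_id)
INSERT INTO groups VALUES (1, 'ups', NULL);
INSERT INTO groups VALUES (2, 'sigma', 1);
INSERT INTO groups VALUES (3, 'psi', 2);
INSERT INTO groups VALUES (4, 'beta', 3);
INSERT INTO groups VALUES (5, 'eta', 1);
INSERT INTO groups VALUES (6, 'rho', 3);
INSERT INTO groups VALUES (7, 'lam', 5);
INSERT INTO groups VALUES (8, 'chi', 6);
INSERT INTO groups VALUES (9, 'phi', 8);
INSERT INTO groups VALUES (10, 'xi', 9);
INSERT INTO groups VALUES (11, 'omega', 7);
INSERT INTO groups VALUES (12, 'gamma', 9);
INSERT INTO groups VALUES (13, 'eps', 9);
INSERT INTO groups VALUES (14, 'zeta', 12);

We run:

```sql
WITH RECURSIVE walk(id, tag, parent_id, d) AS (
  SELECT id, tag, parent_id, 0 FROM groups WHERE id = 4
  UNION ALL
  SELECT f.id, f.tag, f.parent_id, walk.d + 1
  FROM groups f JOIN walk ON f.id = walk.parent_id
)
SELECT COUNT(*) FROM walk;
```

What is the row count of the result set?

4

Base: id=4 (beta), parent_id=3, d 0.
Iteration 1: join on id=3 -> psi (id 3, parent_id=2, d 1).
Iteration 2: join on id=2 -> sigma (id 2, parent_id=1, d 2).
Iteration 3: join on id=1 -> ups (id 1, parent_id=NULL, d 3).
Iteration 4: parent_id is NULL; no match; recursion stops.
Total rows emitted: 4.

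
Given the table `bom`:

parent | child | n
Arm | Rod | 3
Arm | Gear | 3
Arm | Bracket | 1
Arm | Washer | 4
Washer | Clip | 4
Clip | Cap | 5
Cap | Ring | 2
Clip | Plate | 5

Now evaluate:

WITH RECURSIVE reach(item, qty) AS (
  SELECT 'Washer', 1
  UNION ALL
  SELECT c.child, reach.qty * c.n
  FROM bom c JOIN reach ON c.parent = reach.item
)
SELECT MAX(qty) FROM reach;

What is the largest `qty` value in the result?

40

Base: (Washer, qty=1).
Iteration 1: components of {Washer} -> Clip = 1*4 = 4.
Iteration 2: components of {Clip} -> Cap = 4*5 = 20, Plate = 4*5 = 20.
Iteration 3: components of {Cap,Plate} -> Ring = 20*2 = 40.
Iteration 4: no further components; recursion stops.
qty values: 1, 4, 20, 20, 40; the maximum is 40.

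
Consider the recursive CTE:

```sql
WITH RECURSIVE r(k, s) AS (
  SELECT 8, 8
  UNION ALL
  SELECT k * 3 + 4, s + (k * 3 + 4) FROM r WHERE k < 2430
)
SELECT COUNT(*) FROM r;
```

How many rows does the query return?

Base: k=8, s=8.
Iteration 1: 8 < 2430 holds -> k = 8 * 3 + 4 = 28, s = 8 + 28 = 36.
Iteration 2: 28 < 2430 holds -> k = 28 * 3 + 4 = 88, s = 36 + 88 = 124.
Iteration 3: 88 < 2430 holds -> k = 88 * 3 + 4 = 268, s = 124 + 268 = 392.
Iteration 4: 268 < 2430 holds -> k = 268 * 3 + 4 = 808, s = 392 + 808 = 1200.
Iteration 5: 808 < 2430 holds -> k = 808 * 3 + 4 = 2428, s = 1200 + 2428 = 3628.
Iteration 6: 2428 < 2430 holds -> k = 2428 * 3 + 4 = 7288, s = 3628 + 7288 = 10916.
Iteration 7: 7288 < 2430 fails; recursion stops.
Total rows emitted: 7.

7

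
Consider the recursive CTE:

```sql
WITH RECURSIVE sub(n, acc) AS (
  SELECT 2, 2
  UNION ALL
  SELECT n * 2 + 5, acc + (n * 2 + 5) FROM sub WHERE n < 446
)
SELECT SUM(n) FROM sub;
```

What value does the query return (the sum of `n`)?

Base: n=2, acc=2.
Iteration 1: 2 < 446 holds -> n = 2 * 2 + 5 = 9, acc = 2 + 9 = 11.
Iteration 2: 9 < 446 holds -> n = 9 * 2 + 5 = 23, acc = 11 + 23 = 34.
Iteration 3: 23 < 446 holds -> n = 23 * 2 + 5 = 51, acc = 34 + 51 = 85.
Iteration 4: 51 < 446 holds -> n = 51 * 2 + 5 = 107, acc = 85 + 107 = 192.
Iteration 5: 107 < 446 holds -> n = 107 * 2 + 5 = 219, acc = 192 + 219 = 411.
Iteration 6: 219 < 446 holds -> n = 219 * 2 + 5 = 443, acc = 411 + 443 = 854.
Iteration 7: 443 < 446 holds -> n = 443 * 2 + 5 = 891, acc = 854 + 891 = 1745.
Iteration 8: 891 < 446 fails; recursion stops.
SUM(n) = 2 + 9 + 23 + 51 + 107 + 219 + 443 + 891 = 1745.

1745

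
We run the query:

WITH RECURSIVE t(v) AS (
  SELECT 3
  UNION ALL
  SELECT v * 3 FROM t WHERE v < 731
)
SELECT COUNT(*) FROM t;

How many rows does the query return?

Base: v=3.
Iteration 1: 3 < 731 holds -> v = 3 * 3 = 9.
Iteration 2: 9 < 731 holds -> v = 9 * 3 = 27.
Iteration 3: 27 < 731 holds -> v = 27 * 3 = 81.
Iteration 4: 81 < 731 holds -> v = 81 * 3 = 243.
Iteration 5: 243 < 731 holds -> v = 243 * 3 = 729.
Iteration 6: 729 < 731 holds -> v = 729 * 3 = 2187.
Iteration 7: 2187 < 731 fails; recursion stops.
Total rows emitted: 7.

7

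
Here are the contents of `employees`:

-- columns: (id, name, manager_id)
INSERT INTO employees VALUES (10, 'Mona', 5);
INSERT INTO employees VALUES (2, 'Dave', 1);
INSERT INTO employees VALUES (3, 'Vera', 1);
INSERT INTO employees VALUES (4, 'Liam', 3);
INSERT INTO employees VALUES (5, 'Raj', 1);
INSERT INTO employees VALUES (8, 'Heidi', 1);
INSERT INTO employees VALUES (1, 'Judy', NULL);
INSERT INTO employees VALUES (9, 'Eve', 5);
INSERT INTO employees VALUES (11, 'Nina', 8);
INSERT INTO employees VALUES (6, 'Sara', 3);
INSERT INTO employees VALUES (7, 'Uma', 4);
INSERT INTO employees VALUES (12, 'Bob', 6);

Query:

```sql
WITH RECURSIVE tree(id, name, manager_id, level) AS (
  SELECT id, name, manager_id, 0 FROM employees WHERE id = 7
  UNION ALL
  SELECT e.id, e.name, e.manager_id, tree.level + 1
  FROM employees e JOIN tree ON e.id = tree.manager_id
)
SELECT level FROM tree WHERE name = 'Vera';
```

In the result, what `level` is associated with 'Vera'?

Base: id=7 (Uma), manager_id=4, level 0.
Iteration 1: join on id=4 -> Liam (id 4, manager_id=3, level 1).
Iteration 2: join on id=3 -> Vera (id 3, manager_id=1, level 2).
Iteration 3: join on id=1 -> Judy (id 1, manager_id=NULL, level 3).
Iteration 4: manager_id is NULL; no match; recursion stops.

2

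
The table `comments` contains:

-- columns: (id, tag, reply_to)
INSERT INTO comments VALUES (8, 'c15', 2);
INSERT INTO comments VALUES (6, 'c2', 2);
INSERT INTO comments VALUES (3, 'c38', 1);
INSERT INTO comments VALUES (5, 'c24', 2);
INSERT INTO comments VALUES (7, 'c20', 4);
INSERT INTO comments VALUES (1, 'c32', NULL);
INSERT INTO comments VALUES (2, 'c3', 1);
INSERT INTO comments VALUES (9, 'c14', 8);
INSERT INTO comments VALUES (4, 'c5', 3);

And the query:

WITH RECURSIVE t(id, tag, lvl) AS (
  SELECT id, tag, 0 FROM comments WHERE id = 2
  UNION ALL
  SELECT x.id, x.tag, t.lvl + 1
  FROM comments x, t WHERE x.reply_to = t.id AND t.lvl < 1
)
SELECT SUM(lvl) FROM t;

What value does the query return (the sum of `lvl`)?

Base: id=2 (c3) at lvl 0.
Iteration 1: rows with reply_to in {2} -> c24 (id 5, lvl 1), c2 (id 6, lvl 1), c15 (id 8, lvl 1).
Iteration 2: lvl < 1 fails for all current rows; recursion stops.
SUM(lvl) = 0 + 1 + 1 + 1 = 3.

3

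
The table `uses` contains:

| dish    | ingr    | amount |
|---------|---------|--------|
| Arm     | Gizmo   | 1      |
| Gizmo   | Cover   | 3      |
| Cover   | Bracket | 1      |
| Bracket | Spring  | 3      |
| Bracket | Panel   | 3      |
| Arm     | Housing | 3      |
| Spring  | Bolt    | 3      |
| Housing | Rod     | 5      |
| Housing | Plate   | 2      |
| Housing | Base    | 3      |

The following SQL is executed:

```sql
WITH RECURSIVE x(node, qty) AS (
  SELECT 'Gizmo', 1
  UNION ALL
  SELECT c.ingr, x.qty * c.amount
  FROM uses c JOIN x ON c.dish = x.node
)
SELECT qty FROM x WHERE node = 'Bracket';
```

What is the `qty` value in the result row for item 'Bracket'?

3

Base: (Gizmo, qty=1).
Iteration 1: components of {Gizmo} -> Cover = 1*3 = 3.
Iteration 2: components of {Cover} -> Bracket = 3*1 = 3.
Iteration 3: components of {Bracket} -> Panel = 3*3 = 9, Spring = 3*3 = 9.
Iteration 4: components of {Panel,Spring} -> Bolt = 9*3 = 27.
Iteration 5: no further components; recursion stops.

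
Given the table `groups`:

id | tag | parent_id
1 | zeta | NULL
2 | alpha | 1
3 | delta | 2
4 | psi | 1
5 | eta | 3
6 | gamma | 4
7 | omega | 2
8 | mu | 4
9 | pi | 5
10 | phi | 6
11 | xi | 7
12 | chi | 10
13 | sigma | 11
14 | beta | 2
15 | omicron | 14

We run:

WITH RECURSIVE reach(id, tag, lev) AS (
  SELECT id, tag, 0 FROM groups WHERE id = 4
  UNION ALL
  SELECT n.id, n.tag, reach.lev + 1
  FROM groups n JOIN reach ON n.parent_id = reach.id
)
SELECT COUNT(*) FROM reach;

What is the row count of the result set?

Base: id=4 (psi) at lev 0.
Iteration 1: rows with parent_id in {4} -> gamma (id 6, lev 1), mu (id 8, lev 1).
Iteration 2: rows with parent_id in {6,8} -> phi (id 10, lev 2).
Iteration 3: rows with parent_id in {10} -> chi (id 12, lev 3).
Iteration 4: no rows with parent_id in {12}; recursion stops.
Total rows emitted: 5.

5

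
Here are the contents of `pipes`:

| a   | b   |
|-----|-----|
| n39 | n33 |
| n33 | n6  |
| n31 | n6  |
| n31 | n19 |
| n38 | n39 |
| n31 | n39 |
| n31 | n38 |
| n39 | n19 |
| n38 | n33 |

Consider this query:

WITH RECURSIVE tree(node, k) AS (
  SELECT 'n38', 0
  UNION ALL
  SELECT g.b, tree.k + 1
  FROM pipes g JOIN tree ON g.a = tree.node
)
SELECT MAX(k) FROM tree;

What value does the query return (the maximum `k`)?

Base: (n38, k=0).
Iteration 1: edges from {n38} -> (n33, k=1), (n39, k=1).
Iteration 2: edges from {n33,n39} -> (n19, k=2), (n33, k=2), (n6, k=2).
Iteration 3: edges from {n19,n33,n6} -> (n6, k=3).
Iteration 4: no outgoing edges from {n6}; recursion stops.
k values: 0, 1, 1, 2, 2, 2, 3; the maximum is 3.

3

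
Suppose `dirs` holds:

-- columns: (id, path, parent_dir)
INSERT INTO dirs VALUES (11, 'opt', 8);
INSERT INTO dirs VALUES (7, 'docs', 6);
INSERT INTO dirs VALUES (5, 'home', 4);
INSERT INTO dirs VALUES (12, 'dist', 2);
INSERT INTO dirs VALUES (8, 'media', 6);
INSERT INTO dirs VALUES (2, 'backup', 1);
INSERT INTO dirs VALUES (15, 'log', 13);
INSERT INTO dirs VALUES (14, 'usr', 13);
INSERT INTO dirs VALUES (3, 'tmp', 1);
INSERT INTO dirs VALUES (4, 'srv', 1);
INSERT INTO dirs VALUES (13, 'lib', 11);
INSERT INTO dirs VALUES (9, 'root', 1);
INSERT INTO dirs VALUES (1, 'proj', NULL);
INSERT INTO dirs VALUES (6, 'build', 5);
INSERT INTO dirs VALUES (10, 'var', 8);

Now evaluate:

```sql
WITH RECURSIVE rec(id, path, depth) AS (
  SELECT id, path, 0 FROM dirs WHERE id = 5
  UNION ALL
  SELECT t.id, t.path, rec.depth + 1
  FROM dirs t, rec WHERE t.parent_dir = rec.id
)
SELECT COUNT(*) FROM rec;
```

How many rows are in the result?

9

Base: id=5 (home) at depth 0.
Iteration 1: rows with parent_dir in {5} -> build (id 6, depth 1).
Iteration 2: rows with parent_dir in {6} -> docs (id 7, depth 2), media (id 8, depth 2).
Iteration 3: rows with parent_dir in {7,8} -> var (id 10, depth 3), opt (id 11, depth 3).
Iteration 4: rows with parent_dir in {10,11} -> lib (id 13, depth 4).
Iteration 5: rows with parent_dir in {13} -> usr (id 14, depth 5), log (id 15, depth 5).
Iteration 6: no rows with parent_dir in {14,15}; recursion stops.
Total rows emitted: 9.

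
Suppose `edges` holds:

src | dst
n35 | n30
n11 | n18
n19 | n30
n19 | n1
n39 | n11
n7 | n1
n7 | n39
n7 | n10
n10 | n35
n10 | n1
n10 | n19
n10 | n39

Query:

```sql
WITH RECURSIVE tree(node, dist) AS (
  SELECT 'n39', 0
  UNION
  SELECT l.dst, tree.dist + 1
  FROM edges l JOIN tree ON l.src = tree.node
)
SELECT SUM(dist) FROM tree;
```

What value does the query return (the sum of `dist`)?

3

Base: (n39, dist=0).
Iteration 1: edges from {n39} -> (n11, dist=1).
Iteration 2: edges from {n11} -> (n18, dist=2).
Iteration 3: no outgoing edges from {n18}; recursion stops.
SUM(dist) = 0 + 1 + 2 = 3.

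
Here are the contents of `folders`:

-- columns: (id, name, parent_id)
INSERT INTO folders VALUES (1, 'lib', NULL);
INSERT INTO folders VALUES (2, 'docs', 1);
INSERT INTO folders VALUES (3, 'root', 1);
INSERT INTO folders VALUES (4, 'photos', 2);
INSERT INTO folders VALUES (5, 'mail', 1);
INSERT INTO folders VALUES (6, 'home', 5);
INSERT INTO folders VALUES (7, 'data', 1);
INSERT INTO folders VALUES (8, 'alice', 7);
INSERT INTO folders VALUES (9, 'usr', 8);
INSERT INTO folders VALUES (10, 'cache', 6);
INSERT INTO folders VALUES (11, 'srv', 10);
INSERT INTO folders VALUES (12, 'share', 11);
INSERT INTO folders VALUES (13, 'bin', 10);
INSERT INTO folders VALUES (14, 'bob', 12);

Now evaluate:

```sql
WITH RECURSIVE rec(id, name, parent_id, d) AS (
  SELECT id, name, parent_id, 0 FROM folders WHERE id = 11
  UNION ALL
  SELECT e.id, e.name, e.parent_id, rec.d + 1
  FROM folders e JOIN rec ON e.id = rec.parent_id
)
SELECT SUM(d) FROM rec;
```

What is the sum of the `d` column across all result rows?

Base: id=11 (srv), parent_id=10, d 0.
Iteration 1: join on id=10 -> cache (id 10, parent_id=6, d 1).
Iteration 2: join on id=6 -> home (id 6, parent_id=5, d 2).
Iteration 3: join on id=5 -> mail (id 5, parent_id=1, d 3).
Iteration 4: join on id=1 -> lib (id 1, parent_id=NULL, d 4).
Iteration 5: parent_id is NULL; no match; recursion stops.
SUM(d) = 0 + 1 + 2 + 3 + 4 = 10.

10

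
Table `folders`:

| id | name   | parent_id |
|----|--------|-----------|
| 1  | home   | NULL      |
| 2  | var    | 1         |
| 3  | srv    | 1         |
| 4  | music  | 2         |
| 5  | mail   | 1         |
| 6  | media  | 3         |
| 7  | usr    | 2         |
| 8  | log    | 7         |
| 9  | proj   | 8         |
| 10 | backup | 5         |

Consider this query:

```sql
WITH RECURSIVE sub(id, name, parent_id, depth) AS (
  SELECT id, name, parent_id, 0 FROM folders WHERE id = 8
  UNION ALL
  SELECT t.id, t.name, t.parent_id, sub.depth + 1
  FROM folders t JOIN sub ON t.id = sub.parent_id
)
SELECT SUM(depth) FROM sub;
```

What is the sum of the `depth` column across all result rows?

6

Base: id=8 (log), parent_id=7, depth 0.
Iteration 1: join on id=7 -> usr (id 7, parent_id=2, depth 1).
Iteration 2: join on id=2 -> var (id 2, parent_id=1, depth 2).
Iteration 3: join on id=1 -> home (id 1, parent_id=NULL, depth 3).
Iteration 4: parent_id is NULL; no match; recursion stops.
SUM(depth) = 0 + 1 + 2 + 3 = 6.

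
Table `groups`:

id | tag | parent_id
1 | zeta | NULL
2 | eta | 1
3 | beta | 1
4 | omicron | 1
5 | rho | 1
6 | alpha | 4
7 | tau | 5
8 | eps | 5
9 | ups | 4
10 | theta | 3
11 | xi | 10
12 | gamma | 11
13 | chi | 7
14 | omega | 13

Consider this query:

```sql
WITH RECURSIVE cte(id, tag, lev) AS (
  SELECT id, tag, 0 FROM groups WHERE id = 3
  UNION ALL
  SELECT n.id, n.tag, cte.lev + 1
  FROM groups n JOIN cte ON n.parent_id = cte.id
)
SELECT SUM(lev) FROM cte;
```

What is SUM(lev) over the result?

6

Base: id=3 (beta) at lev 0.
Iteration 1: rows with parent_id in {3} -> theta (id 10, lev 1).
Iteration 2: rows with parent_id in {10} -> xi (id 11, lev 2).
Iteration 3: rows with parent_id in {11} -> gamma (id 12, lev 3).
Iteration 4: no rows with parent_id in {12}; recursion stops.
SUM(lev) = 0 + 1 + 2 + 3 = 6.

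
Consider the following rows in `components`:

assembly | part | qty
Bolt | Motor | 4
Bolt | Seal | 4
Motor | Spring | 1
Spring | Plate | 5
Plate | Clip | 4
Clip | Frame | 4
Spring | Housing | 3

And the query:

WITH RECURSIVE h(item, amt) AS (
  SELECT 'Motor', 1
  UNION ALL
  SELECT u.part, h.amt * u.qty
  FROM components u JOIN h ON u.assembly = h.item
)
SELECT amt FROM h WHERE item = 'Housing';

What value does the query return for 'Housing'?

Base: (Motor, amt=1).
Iteration 1: components of {Motor} -> Spring = 1*1 = 1.
Iteration 2: components of {Spring} -> Housing = 1*3 = 3, Plate = 1*5 = 5.
Iteration 3: components of {Housing,Plate} -> Clip = 5*4 = 20.
Iteration 4: components of {Clip} -> Frame = 20*4 = 80.
Iteration 5: no further components; recursion stops.

3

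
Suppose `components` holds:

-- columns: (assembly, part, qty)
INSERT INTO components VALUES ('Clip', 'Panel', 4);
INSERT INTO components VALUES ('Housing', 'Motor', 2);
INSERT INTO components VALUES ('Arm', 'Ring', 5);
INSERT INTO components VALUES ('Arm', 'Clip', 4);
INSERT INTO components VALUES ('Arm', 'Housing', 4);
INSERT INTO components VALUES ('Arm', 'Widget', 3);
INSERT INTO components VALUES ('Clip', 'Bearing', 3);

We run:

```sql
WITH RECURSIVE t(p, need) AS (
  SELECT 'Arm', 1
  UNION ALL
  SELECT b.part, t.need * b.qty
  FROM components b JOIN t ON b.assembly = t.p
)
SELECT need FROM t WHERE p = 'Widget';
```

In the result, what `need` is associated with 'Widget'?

3

Base: (Arm, need=1).
Iteration 1: components of {Arm} -> Clip = 1*4 = 4, Housing = 1*4 = 4, Ring = 1*5 = 5, Widget = 1*3 = 3.
Iteration 2: components of {Clip,Housing,Ring,Widget} -> Bearing = 4*3 = 12, Motor = 4*2 = 8, Panel = 4*4 = 16.
Iteration 3: no further components; recursion stops.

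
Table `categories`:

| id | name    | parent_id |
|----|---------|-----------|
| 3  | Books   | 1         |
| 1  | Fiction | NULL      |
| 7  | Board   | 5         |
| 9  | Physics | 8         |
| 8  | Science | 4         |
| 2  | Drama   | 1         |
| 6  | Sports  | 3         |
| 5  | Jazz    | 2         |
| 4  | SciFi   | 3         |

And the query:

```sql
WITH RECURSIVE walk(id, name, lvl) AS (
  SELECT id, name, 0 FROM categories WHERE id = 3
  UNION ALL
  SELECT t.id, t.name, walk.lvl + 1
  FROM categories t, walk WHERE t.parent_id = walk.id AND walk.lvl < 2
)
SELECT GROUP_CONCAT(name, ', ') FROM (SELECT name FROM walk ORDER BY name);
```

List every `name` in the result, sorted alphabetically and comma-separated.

Base: id=3 (Books) at lvl 0.
Iteration 1: rows with parent_id in {3} -> SciFi (id 4, lvl 1), Sports (id 6, lvl 1).
Iteration 2: rows with parent_id in {4,6} -> Science (id 8, lvl 2).
Iteration 3: lvl < 2 fails for all current rows; recursion stops.

Books, SciFi, Science, Sports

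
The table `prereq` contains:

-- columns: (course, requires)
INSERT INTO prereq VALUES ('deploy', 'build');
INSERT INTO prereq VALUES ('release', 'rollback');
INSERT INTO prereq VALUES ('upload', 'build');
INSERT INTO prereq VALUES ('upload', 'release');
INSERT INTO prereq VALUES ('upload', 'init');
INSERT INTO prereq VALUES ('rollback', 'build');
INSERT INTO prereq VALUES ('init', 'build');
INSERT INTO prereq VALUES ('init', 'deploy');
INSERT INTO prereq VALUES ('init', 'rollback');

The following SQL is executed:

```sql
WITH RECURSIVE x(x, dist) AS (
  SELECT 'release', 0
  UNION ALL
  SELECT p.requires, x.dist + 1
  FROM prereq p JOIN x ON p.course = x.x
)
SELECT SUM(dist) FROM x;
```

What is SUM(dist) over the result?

Base: (release, dist=0).
Iteration 1: edges from {release} -> (rollback, dist=1).
Iteration 2: edges from {rollback} -> (build, dist=2).
Iteration 3: no outgoing edges from {build}; recursion stops.
SUM(dist) = 0 + 1 + 2 = 3.

3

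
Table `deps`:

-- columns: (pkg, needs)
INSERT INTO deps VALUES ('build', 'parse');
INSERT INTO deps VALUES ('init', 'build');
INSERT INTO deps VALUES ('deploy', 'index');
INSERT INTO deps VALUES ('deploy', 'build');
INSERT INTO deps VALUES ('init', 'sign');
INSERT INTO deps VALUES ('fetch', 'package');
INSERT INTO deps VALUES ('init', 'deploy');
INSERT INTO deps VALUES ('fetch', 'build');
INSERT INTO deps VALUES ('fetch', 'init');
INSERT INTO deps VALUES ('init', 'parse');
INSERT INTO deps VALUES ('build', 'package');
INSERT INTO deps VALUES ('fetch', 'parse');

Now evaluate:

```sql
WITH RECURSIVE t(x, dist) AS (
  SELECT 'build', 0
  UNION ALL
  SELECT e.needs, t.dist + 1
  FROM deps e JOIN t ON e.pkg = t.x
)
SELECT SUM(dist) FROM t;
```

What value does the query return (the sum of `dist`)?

Base: (build, dist=0).
Iteration 1: edges from {build} -> (package, dist=1), (parse, dist=1).
Iteration 2: no outgoing edges from {package,parse}; recursion stops.
SUM(dist) = 0 + 1 + 1 = 2.

2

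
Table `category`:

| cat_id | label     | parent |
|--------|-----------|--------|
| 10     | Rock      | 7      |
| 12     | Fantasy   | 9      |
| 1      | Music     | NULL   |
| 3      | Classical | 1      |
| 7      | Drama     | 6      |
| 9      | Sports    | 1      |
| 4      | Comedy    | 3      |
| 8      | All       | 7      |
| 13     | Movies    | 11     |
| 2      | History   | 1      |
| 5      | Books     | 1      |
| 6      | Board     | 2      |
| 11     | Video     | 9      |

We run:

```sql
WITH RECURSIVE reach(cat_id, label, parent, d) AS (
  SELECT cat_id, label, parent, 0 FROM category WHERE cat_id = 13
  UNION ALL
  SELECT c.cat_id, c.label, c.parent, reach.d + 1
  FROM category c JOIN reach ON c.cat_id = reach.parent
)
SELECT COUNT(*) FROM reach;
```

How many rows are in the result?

4

Base: cat_id=13 (Movies), parent=11, d 0.
Iteration 1: join on cat_id=11 -> Video (id 11, parent=9, d 1).
Iteration 2: join on cat_id=9 -> Sports (id 9, parent=1, d 2).
Iteration 3: join on cat_id=1 -> Music (id 1, parent=NULL, d 3).
Iteration 4: parent is NULL; no match; recursion stops.
Total rows emitted: 4.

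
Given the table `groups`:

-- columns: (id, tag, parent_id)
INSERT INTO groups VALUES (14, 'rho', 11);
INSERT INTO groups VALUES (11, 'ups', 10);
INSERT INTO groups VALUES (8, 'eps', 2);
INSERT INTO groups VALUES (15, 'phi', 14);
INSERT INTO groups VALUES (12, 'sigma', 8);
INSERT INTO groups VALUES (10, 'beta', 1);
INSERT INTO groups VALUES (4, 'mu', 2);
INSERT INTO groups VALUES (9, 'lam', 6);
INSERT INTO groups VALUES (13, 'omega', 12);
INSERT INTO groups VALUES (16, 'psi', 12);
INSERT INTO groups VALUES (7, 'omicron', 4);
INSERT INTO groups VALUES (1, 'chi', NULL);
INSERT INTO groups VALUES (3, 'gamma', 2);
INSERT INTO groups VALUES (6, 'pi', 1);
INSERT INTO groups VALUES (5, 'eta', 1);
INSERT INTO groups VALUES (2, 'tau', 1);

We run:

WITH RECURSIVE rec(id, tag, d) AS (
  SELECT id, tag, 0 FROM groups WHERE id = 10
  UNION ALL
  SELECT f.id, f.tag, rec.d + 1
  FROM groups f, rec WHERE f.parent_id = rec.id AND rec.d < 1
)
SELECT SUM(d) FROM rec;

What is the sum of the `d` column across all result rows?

1

Base: id=10 (beta) at d 0.
Iteration 1: rows with parent_id in {10} -> ups (id 11, d 1).
Iteration 2: d < 1 fails for all current rows; recursion stops.
SUM(d) = 0 + 1 = 1.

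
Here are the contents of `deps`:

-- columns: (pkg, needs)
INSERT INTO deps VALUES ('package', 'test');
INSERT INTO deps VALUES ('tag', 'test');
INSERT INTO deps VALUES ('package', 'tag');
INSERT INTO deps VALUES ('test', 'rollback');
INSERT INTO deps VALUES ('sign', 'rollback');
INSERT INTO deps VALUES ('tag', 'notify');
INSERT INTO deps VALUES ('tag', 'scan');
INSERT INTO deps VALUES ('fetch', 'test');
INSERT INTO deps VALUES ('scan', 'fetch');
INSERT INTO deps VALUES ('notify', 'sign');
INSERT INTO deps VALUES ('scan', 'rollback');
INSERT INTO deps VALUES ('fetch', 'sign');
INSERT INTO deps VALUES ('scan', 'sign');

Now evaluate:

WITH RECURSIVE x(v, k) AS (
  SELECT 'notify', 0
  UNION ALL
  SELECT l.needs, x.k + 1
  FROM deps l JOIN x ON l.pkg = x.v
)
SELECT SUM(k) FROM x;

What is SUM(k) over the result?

3

Base: (notify, k=0).
Iteration 1: edges from {notify} -> (sign, k=1).
Iteration 2: edges from {sign} -> (rollback, k=2).
Iteration 3: no outgoing edges from {rollback}; recursion stops.
SUM(k) = 0 + 1 + 2 = 3.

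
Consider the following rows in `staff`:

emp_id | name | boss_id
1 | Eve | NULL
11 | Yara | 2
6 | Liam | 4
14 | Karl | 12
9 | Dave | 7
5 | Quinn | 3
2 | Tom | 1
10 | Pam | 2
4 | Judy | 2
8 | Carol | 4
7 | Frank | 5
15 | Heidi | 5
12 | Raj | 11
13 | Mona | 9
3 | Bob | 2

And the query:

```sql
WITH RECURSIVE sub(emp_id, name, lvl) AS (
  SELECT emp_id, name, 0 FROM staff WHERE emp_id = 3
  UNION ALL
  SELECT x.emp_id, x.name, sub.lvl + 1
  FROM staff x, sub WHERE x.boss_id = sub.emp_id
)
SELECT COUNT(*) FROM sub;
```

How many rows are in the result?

Base: emp_id=3 (Bob) at lvl 0.
Iteration 1: rows with boss_id in {3} -> Quinn (id 5, lvl 1).
Iteration 2: rows with boss_id in {5} -> Frank (id 7, lvl 2), Heidi (id 15, lvl 2).
Iteration 3: rows with boss_id in {7,15} -> Dave (id 9, lvl 3).
Iteration 4: rows with boss_id in {9} -> Mona (id 13, lvl 4).
Iteration 5: no rows with boss_id in {13}; recursion stops.
Total rows emitted: 6.

6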